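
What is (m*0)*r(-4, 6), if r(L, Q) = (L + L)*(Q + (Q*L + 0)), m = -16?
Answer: 0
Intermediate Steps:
r(L, Q) = 2*L*(Q + L*Q) (r(L, Q) = (2*L)*(Q + (L*Q + 0)) = (2*L)*(Q + L*Q) = 2*L*(Q + L*Q))
(m*0)*r(-4, 6) = (-16*0)*(2*(-4)*6*(1 - 4)) = 0*(2*(-4)*6*(-3)) = 0*144 = 0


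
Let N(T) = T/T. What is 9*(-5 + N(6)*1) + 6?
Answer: -30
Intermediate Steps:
N(T) = 1
9*(-5 + N(6)*1) + 6 = 9*(-5 + 1*1) + 6 = 9*(-5 + 1) + 6 = 9*(-4) + 6 = -36 + 6 = -30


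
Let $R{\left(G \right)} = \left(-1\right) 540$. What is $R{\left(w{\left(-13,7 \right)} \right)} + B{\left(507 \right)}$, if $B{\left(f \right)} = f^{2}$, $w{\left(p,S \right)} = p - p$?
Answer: $256509$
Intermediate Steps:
$w{\left(p,S \right)} = 0$
$R{\left(G \right)} = -540$
$R{\left(w{\left(-13,7 \right)} \right)} + B{\left(507 \right)} = -540 + 507^{2} = -540 + 257049 = 256509$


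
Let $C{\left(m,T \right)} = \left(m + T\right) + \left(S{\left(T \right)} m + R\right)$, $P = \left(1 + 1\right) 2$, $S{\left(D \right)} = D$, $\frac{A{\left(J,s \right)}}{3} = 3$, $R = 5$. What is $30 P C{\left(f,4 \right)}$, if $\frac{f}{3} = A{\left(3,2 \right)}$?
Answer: $17280$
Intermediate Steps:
$A{\left(J,s \right)} = 9$ ($A{\left(J,s \right)} = 3 \cdot 3 = 9$)
$f = 27$ ($f = 3 \cdot 9 = 27$)
$P = 4$ ($P = 2 \cdot 2 = 4$)
$C{\left(m,T \right)} = 5 + T + m + T m$ ($C{\left(m,T \right)} = \left(m + T\right) + \left(T m + 5\right) = \left(T + m\right) + \left(5 + T m\right) = 5 + T + m + T m$)
$30 P C{\left(f,4 \right)} = 30 \cdot 4 \left(5 + 4 + 27 + 4 \cdot 27\right) = 120 \left(5 + 4 + 27 + 108\right) = 120 \cdot 144 = 17280$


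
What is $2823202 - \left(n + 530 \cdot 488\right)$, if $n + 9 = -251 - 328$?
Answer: $2565150$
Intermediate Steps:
$n = -588$ ($n = -9 - 579 = -588$)
$2823202 - \left(n + 530 \cdot 488\right) = 2823202 - \left(-588 + 530 \cdot 488\right) = 2823202 - \left(-588 + 258640\right) = 2823202 - 258052 = 2565150$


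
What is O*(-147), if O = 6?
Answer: -882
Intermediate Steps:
O*(-147) = 6*(-147) = -882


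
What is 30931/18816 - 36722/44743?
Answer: 692984581/841884288 ≈ 0.82314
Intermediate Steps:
30931/18816 - 36722/44743 = 692984581/841884288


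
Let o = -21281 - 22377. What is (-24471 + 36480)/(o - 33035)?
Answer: -12009/76693 ≈ -0.15659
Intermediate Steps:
o = -43658
(-24471 + 36480)/(o - 33035) = (-24471 + 36480)/(-43658 - 33035) = 12009/(-76693) = 12009*(-1/76693) = -12009/76693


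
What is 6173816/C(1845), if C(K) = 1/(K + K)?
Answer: 22781381040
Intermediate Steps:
C(K) = 1/(2*K)
6173816/C(1845) = 6173816/(((1/2)/1845)) = 6173816/(((1/2)*(1/1845))) = 6173816/(1/3690) = 6173816*3690 = 22781381040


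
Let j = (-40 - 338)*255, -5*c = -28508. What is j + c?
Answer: -453442/5 ≈ -90688.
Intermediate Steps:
c = 28508/5 (c = -⅕*(-28508) = 28508/5 ≈ 5701.6)
j = -96390 (j = -378*255 = -96390)
j + c = -96390 + 28508/5 = -453442/5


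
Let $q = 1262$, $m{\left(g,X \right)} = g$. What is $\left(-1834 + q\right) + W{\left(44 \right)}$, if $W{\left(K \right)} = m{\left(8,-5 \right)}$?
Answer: $-564$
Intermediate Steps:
$W{\left(K \right)} = 8$
$\left(-1834 + q\right) + W{\left(44 \right)} = \left(-1834 + 1262\right) + 8 = -572 + 8 = -564$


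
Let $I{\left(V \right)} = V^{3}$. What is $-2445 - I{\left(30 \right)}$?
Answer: $-29445$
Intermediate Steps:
$-2445 - I{\left(30 \right)} = -2445 - 30^{3} = -2445 - 27000 = -29445$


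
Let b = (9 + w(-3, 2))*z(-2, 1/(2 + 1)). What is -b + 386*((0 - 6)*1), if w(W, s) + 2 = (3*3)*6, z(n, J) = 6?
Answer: -2682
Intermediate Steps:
w(W, s) = 52 (w(W, s) = -2 + (3*3)*6 = -2 + 9*6 = -2 + 54 = 52)
b = 366 (b = (9 + 52)*6 = 61*6 = 366)
-b + 386*((0 - 6)*1) = -1*366 + 386*((0 - 6)*1) = -366 + 386*(-6*1) = -366 + 386*(-6) = -366 - 2316 = -2682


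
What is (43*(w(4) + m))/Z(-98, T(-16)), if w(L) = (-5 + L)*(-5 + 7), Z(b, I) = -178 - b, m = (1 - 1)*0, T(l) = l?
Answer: 43/40 ≈ 1.0750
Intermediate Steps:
m = 0 (m = 0*0 = 0)
w(L) = -10 + 2*L (w(L) = (-5 + L)*2 = -10 + 2*L)
(43*(w(4) + m))/Z(-98, T(-16)) = (43*((-10 + 2*4) + 0))/(-178 - 1*(-98)) = (43*((-10 + 8) + 0))/(-178 + 98) = (43*(-2 + 0))/(-80) = (43*(-2))*(-1/80) = -86*(-1/80) = 43/40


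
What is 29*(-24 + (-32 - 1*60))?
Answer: -3364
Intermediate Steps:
29*(-24 + (-32 - 1*60)) = 29*(-24 + (-32 - 60)) = 29*(-24 - 92) = 29*(-116) = -3364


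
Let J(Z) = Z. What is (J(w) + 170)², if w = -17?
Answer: 23409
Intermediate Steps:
(J(w) + 170)² = (-17 + 170)² = 153² = 23409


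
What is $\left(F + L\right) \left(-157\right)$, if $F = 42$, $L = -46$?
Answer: $628$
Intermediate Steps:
$\left(F + L\right) \left(-157\right) = \left(42 - 46\right) \left(-157\right) = \left(-4\right) \left(-157\right) = 628$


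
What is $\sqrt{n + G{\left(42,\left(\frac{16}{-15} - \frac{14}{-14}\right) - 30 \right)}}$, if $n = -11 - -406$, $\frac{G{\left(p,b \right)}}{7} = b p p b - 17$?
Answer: $\frac{4 \sqrt{17442067}}{5} \approx 3341.1$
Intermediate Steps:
$G{\left(p,b \right)} = -119 + 7 b^{2} p^{2}$ ($G{\left(p,b \right)} = 7 \left(b p p b - 17\right) = 7 \left(b p^{2} b - 17\right) = 7 \left(b^{2} p^{2} - 17\right) = 7 \left(-17 + b^{2} p^{2}\right) = -119 + 7 b^{2} p^{2}$)
$n = 395$ ($n = -11 + 406 = 395$)
$\sqrt{n + G{\left(42,\left(\frac{16}{-15} - \frac{14}{-14}\right) - 30 \right)}} = \sqrt{395 - \left(119 - 7 \left(\left(\frac{16}{-15} - \frac{14}{-14}\right) - 30\right)^{2} \cdot 42^{2}\right)} = \sqrt{395 - \left(119 - 7 \left(\left(16 \left(- \frac{1}{15}\right) - -1\right) - 30\right)^{2} \cdot 1764\right)} = \sqrt{395 - \left(119 - 7 \left(\left(- \frac{16}{15} + 1\right) - 30\right)^{2} \cdot 1764\right)} = \sqrt{395 - \left(119 - 7 \left(- \frac{1}{15} - 30\right)^{2} \cdot 1764\right)} = \sqrt{395 - \left(119 - 7 \left(- \frac{451}{15}\right)^{2} \cdot 1764\right)} = \sqrt{395 - \left(119 - \frac{279066172}{25}\right)} = \sqrt{395 + \left(-119 + \frac{279066172}{25}\right)} = \sqrt{395 + \frac{279063197}{25}} = \sqrt{\frac{279073072}{25}} = \frac{4 \sqrt{17442067}}{5}$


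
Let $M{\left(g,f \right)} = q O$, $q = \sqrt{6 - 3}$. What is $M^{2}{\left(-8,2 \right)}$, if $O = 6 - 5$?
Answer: $3$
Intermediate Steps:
$q = \sqrt{3} \approx 1.732$
$O = 1$ ($O = 6 - 5 = 1$)
$M{\left(g,f \right)} = \sqrt{3}$ ($M{\left(g,f \right)} = \sqrt{3} \cdot 1 = \sqrt{3}$)
$M^{2}{\left(-8,2 \right)} = \left(\sqrt{3}\right)^{2} = 3$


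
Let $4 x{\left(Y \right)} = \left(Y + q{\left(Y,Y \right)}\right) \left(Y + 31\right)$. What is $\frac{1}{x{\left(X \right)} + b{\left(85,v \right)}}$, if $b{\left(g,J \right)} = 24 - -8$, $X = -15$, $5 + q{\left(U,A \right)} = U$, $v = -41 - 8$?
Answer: $- \frac{1}{108} \approx -0.0092593$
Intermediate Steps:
$v = -49$
$q{\left(U,A \right)} = -5 + U$
$b{\left(g,J \right)} = 32$ ($b{\left(g,J \right)} = 24 + 8 = 32$)
$x{\left(Y \right)} = \frac{\left(-5 + 2 Y\right) \left(31 + Y\right)}{4}$ ($x{\left(Y \right)} = \frac{\left(Y + \left(-5 + Y\right)\right) \left(Y + 31\right)}{4} = \frac{\left(-5 + 2 Y\right) \left(31 + Y\right)}{4}$)
$\frac{1}{x{\left(X \right)} + b{\left(85,v \right)}} = \frac{1}{\left(- \frac{155}{4} + \frac{\left(-15\right)^{2}}{2} + \frac{57}{4} \left(-15\right)\right) + 32} = \frac{1}{\left(- \frac{155}{4} + \frac{1}{2} \cdot 225 - \frac{855}{4}\right) + 32} = \frac{1}{\left(- \frac{155}{4} + \frac{225}{2} - \frac{855}{4}\right) + 32} = \frac{1}{-140 + 32} = \frac{1}{-108} = - \frac{1}{108}$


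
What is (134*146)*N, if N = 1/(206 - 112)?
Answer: 9782/47 ≈ 208.13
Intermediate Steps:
N = 1/94 ≈ 0.010638
(134*146)*N = (134*146)*(1/94) = 19564*(1/94) = 9782/47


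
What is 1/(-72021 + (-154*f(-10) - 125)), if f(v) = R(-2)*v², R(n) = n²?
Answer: -1/133746 ≈ -7.4769e-6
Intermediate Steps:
f(v) = 4*v² (f(v) = (-2)²*v² = 4*v²)
1/(-72021 + (-154*f(-10) - 125)) = 1/(-72021 + (-616*(-10)² - 125)) = 1/(-72021 + (-616*100 - 125)) = 1/(-72021 + (-154*400 - 125)) = 1/(-72021 + (-61600 - 125)) = 1/(-72021 - 61725) = 1/(-133746) = -1/133746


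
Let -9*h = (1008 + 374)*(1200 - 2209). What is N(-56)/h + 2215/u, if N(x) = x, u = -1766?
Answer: -1544785117/1231288754 ≈ -1.2546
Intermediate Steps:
h = 1394438/9 (h = -(1008 + 374)*(1200 - 2209)/9 = -1382*(-1009)/9 = -1/9*(-1394438) = 1394438/9 ≈ 1.5494e+5)
N(-56)/h + 2215/u = -56/1394438/9 + 2215/(-1766) = -56*9/1394438 + 2215*(-1/1766) = -252/697219 - 2215/1766 = -1544785117/1231288754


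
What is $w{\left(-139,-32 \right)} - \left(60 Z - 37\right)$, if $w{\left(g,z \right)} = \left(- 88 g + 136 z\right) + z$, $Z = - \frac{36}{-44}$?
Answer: $\frac{86195}{11} \approx 7835.9$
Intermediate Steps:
$Z = \frac{9}{11}$ ($Z = \left(-36\right) \left(- \frac{1}{44}\right) = \frac{9}{11} \approx 0.81818$)
$w{\left(g,z \right)} = - 88 g + 137 z$
$w{\left(-139,-32 \right)} - \left(60 Z - 37\right) = \left(\left(-88\right) \left(-139\right) + 137 \left(-32\right)\right) - \left(60 \cdot \frac{9}{11} - 37\right) = \left(12232 - 4384\right) - \left(\frac{540}{11} - 37\right) = 7848 - \frac{133}{11} = \frac{86195}{11}$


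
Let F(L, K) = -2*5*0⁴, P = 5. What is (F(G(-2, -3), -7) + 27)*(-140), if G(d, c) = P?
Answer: -3780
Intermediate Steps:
G(d, c) = 5
F(L, K) = 0 (F(L, K) = -10*0 = 0)
(F(G(-2, -3), -7) + 27)*(-140) = (0 + 27)*(-140) = 27*(-140) = -3780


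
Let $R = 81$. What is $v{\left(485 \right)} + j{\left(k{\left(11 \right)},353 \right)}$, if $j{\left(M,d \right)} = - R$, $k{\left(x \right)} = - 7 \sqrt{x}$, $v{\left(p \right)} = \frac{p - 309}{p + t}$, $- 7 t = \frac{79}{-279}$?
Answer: $- \frac{19096569}{236821} \approx -80.637$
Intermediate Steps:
$t = \frac{79}{1953}$ ($t = - \frac{79 \frac{1}{-279}}{7} = - \frac{79 \left(- \frac{1}{279}\right)}{7} = \left(- \frac{1}{7}\right) \left(- \frac{79}{279}\right) = \frac{79}{1953} \approx 0.040451$)
$v{\left(p \right)} = \frac{-309 + p}{\frac{79}{1953} + p}$ ($v{\left(p \right)} = \frac{p - 309}{p + \frac{79}{1953}} = \frac{-309 + p}{\frac{79}{1953} + p}$)
$j{\left(M,d \right)} = -81$ ($j{\left(M,d \right)} = \left(-1\right) 81 = -81$)
$v{\left(485 \right)} + j{\left(k{\left(11 \right)},353 \right)} = \frac{1953 \left(-309 + 485\right)}{79 + 1953 \cdot 485} - 81 = 1953 \frac{1}{79 + 947205} \cdot 176 - 81 = 1953 \cdot \frac{1}{947284} \cdot 176 - 81 = \frac{85932}{236821} - 81 = - \frac{19096569}{236821}$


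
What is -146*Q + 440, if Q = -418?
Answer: 61468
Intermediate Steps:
-146*Q + 440 = -146*(-418) + 440 = 61028 + 440 = 61468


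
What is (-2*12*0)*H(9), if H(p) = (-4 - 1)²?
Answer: 0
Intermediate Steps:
H(p) = 25 (H(p) = (-5)² = 25)
(-2*12*0)*H(9) = (-2*12*0)*25 = -24*0*25 = 0*25 = 0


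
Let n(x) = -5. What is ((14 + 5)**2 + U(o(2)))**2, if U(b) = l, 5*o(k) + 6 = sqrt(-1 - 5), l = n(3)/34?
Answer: 150528361/1156 ≈ 1.3021e+5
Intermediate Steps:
l = -5/34 ≈ -0.14706
o(k) = -6/5 + I*sqrt(6)/5 (o(k) = -6/5 + sqrt(-1 - 5)/5 = -6/5 + sqrt(-6)/5 = -6/5 + (I*sqrt(6))/5 = -6/5 + I*sqrt(6)/5)
U(b) = -5/34
((14 + 5)**2 + U(o(2)))**2 = ((14 + 5)**2 - 5/34)**2 = (19**2 - 5/34)**2 = (361 - 5/34)**2 = (12269/34)**2 = 150528361/1156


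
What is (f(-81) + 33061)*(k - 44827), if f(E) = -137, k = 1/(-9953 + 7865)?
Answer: -770411533487/522 ≈ -1.4759e+9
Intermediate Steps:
k = -1/2088 (k = 1/(-2088) = -1/2088 ≈ -0.00047893)
(f(-81) + 33061)*(k - 44827) = (-137 + 33061)*(-1/2088 - 44827) = 32924*(-93598777/2088) = -770411533487/522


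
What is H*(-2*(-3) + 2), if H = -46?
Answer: -368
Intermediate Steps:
H*(-2*(-3) + 2) = -46*(-2*(-3) + 2) = -46*(6 + 2) = -46*8 = -368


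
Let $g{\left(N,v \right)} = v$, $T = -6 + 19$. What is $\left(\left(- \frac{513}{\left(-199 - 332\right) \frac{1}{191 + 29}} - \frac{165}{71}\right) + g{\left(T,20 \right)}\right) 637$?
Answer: $\frac{614313245}{4189} \approx 1.4665 \cdot 10^{5}$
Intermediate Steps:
$T = 13$
$\left(\left(- \frac{513}{\left(-199 - 332\right) \frac{1}{191 + 29}} - \frac{165}{71}\right) + g{\left(T,20 \right)}\right) 637 = \left(\left(- \frac{513}{\left(-199 - 332\right) \frac{1}{191 + 29}} - \frac{165}{71}\right) + 20\right) 637 = \left(\left(- \frac{513}{\left(-531\right) \frac{1}{220}} - \frac{165}{71}\right) + 20\right) 637 = \left(\left(- \frac{513}{- \frac{531}{220}} - \frac{165}{71}\right) + 20\right) 637 = \left(\left(\left(-513\right) \left(- \frac{220}{531}\right) - \frac{165}{71}\right) + 20\right) 637 = \left(\left(\frac{12540}{59} - \frac{165}{71}\right) + 20\right) 637 = \left(\frac{880605}{4189} + 20\right) 637 = \frac{964385}{4189} \cdot 637 = \frac{614313245}{4189}$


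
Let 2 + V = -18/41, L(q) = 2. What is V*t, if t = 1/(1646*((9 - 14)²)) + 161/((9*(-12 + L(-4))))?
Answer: 1325012/303687 ≈ 4.3631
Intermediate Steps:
t = -331253/185175 (t = 1/(1646*((9 - 14)²)) + 161/((9*(-12 + 2))) = 1/(1646*((-5)²)) + 161/((9*(-10))) = (1/1646)/25 + 161/(-90) = (1/1646)*(1/25) + 161*(-1/90) = 1/41150 - 161/90 = -331253/185175 ≈ -1.7889)
V = -100/41 (V = -2 - 18/41 = -100/41 ≈ -2.4390)
V*t = -100/41*(-331253/185175) = 1325012/303687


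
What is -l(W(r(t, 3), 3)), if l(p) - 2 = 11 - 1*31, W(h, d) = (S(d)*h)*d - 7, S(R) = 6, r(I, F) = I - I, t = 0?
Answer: 18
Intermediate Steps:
r(I, F) = 0
W(h, d) = -7 + 6*d*h (W(h, d) = (6*h)*d - 7 = 6*d*h - 7 = -7 + 6*d*h)
l(p) = -18 (l(p) = 2 + (11 - 1*31) = 2 + (11 - 31) = 2 - 20 = -18)
-l(W(r(t, 3), 3)) = -1*(-18) = 18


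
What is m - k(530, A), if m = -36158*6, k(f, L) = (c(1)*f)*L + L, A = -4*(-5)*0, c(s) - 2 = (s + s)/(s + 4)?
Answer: -216948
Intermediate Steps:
c(s) = 2 + 2*s/(4 + s) (c(s) = 2 + (s + s)/(s + 4) = 2 + (2*s)/(4 + s) = 2 + 2*s/(4 + s))
A = 0 (A = 20*0 = 0)
k(f, L) = L + 12*L*f/5 (k(f, L) = ((4*(2 + 1)/(4 + 1))*f)*L + L = ((4*3/5)*f)*L + L = ((4*(1/5)*3)*f)*L + L = (12*f/5)*L + L = 12*L*f/5 + L = L + 12*L*f/5)
m = -216948
m - k(530, A) = -216948 - 0*(5 + 12*530)/5 = -216948 - 0*(5 + 6360)/5 = -216948 - 0*6365/5 = -216948 - 1*0 = -216948 + 0 = -216948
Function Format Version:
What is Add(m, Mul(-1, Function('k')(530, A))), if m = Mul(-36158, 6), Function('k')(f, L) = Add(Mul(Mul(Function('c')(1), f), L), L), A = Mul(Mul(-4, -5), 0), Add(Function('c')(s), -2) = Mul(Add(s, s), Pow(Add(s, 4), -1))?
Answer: -216948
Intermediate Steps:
Function('c')(s) = Add(2, Mul(2, s, Pow(Add(4, s), -1))) (Function('c')(s) = Add(2, Mul(Add(s, s), Pow(Add(s, 4), -1))) = Add(2, Mul(Mul(2, s), Pow(Add(4, s), -1))) = Add(2, Mul(2, s, Pow(Add(4, s), -1))))
A = 0 (A = Mul(20, 0) = 0)
Function('k')(f, L) = Add(L, Mul(Rational(12, 5), L, f)) (Function('k')(f, L) = Add(Mul(Mul(Mul(4, Pow(Add(4, 1), -1), Add(2, 1)), f), L), L) = Add(Mul(Mul(Mul(4, Pow(5, -1), 3), f), L), L) = Add(Mul(Mul(Mul(4, Rational(1, 5), 3), f), L), L) = Add(Mul(Mul(Rational(12, 5), f), L), L) = Add(Mul(Rational(12, 5), L, f), L) = Add(L, Mul(Rational(12, 5), L, f)))
m = -216948
Add(m, Mul(-1, Function('k')(530, A))) = Add(-216948, Mul(-1, Mul(Rational(1, 5), 0, Add(5, Mul(12, 530))))) = Add(-216948, Mul(-1, Mul(Rational(1, 5), 0, Add(5, 6360)))) = Add(-216948, Mul(-1, Mul(Rational(1, 5), 0, 6365))) = Add(-216948, Mul(-1, 0)) = Add(-216948, 0) = -216948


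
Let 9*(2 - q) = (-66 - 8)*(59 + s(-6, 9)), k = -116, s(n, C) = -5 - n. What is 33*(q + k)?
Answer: 12518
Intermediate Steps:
q = 1486/3 (q = 2 - (-66 - 8)*(59 + (-5 - 1*(-6)))/9 = 2 - (-74)*(59 + (-5 + 6))/9 = 2 - (-74)*(59 + 1)/9 = 2 - (-74)*60/9 = 2 - ⅑*(-4440) = 2 + 1480/3 = 1486/3 ≈ 495.33)
33*(q + k) = 33*(1486/3 - 116) = 33*(1138/3) = 12518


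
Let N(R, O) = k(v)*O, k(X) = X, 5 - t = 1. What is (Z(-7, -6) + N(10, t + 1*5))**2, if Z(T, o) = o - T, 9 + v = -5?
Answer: 15625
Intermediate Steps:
t = 4 (t = 5 - 1*1 = 5 - 1 = 4)
v = -14 (v = -9 - 5 = -14)
N(R, O) = -14*O
(Z(-7, -6) + N(10, t + 1*5))**2 = ((-6 - 1*(-7)) - 14*(4 + 1*5))**2 = ((-6 + 7) - 14*(4 + 5))**2 = (1 - 14*9)**2 = (1 - 126)**2 = (-125)**2 = 15625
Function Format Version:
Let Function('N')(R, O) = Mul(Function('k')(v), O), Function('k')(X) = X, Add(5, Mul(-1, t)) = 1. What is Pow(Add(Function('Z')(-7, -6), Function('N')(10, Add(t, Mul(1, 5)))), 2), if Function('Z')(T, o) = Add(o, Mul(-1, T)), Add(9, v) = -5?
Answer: 15625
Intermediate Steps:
t = 4 (t = Add(5, Mul(-1, 1)) = Add(5, -1) = 4)
v = -14 (v = Add(-9, -5) = -14)
Function('N')(R, O) = Mul(-14, O)
Pow(Add(Function('Z')(-7, -6), Function('N')(10, Add(t, Mul(1, 5)))), 2) = Pow(Add(Add(-6, Mul(-1, -7)), Mul(-14, Add(4, Mul(1, 5)))), 2) = Pow(Add(Add(-6, 7), Mul(-14, Add(4, 5))), 2) = Pow(Add(1, Mul(-14, 9)), 2) = Pow(Add(1, -126), 2) = Pow(-125, 2) = 15625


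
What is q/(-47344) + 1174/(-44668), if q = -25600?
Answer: 33997467/66086306 ≈ 0.51444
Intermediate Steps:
q/(-47344) + 1174/(-44668) = -25600/(-47344) + 1174/(-44668) = -25600*(-1/47344) + 1174*(-1/44668) = 1600/2959 - 587/22334 = 33997467/66086306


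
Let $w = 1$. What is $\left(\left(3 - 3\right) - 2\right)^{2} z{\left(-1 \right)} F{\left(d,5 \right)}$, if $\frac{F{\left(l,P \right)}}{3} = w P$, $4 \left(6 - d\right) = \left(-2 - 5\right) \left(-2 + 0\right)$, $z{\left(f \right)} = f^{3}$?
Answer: $-60$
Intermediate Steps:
$d = \frac{5}{2}$ ($d = 6 - \frac{\left(-2 - 5\right) \left(-2 + 0\right)}{4} = 6 - \frac{\left(-7\right) \left(-2\right)}{4} = 6 - \frac{7}{2} = \frac{5}{2} \approx 2.5$)
$F{\left(l,P \right)} = 3 P$ ($F{\left(l,P \right)} = 3 \cdot 1 P = 3 P$)
$\left(\left(3 - 3\right) - 2\right)^{2} z{\left(-1 \right)} F{\left(d,5 \right)} = \left(\left(3 - 3\right) - 2\right)^{2} \left(-1\right)^{3} \cdot 3 \cdot 5 = \left(0 - 2\right)^{2} \left(-1\right) 15 = \left(-2\right)^{2} \left(-1\right) 15 = 4 \left(-1\right) 15 = \left(-4\right) 15 = -60$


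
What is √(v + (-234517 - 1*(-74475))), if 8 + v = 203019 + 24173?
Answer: √67142 ≈ 259.12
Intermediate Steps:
v = 227184 (v = -8 + (203019 + 24173) = -8 + 227192 = 227184)
√(v + (-234517 - 1*(-74475))) = √(227184 + (-234517 - 1*(-74475))) = √(227184 + (-234517 + 74475)) = √(227184 - 160042) = √67142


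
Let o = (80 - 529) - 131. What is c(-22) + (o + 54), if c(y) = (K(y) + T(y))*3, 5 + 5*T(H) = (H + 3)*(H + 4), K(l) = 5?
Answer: -1544/5 ≈ -308.80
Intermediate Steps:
o = -580 (o = -449 - 131 = -580)
T(H) = -1 + (3 + H)*(4 + H)/5 (T(H) = -1 + ((H + 3)*(H + 4))/5 = -1 + ((3 + H)*(4 + H))/5 = -1 + (3 + H)*(4 + H)/5)
c(y) = 96/5 + 3*y²/5 + 21*y/5 (c(y) = (5 + (7/5 + y²/5 + 7*y/5))*3 = (32/5 + y²/5 + 7*y/5)*3 = 96/5 + 3*y²/5 + 21*y/5)
c(-22) + (o + 54) = (96/5 + (⅗)*(-22)² + (21/5)*(-22)) + (-580 + 54) = (96/5 + (⅗)*484 - 462/5) - 526 = (96/5 + 1452/5 - 462/5) - 526 = 1086/5 - 526 = -1544/5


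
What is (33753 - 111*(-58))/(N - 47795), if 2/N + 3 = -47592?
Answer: -1912890645/2274803027 ≈ -0.84090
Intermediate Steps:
N = -2/47595 (N = 2/(-3 - 47592) = 2/(-47595) = 2*(-1/47595) = -2/47595 ≈ -4.2021e-5)
(33753 - 111*(-58))/(N - 47795) = (33753 - 111*(-58))/(-2/47595 - 47795) = (33753 + 6438)/(-2274803027/47595) = 40191*(-47595/2274803027) = -1912890645/2274803027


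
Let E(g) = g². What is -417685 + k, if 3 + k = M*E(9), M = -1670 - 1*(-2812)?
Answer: -325186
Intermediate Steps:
M = 1142 (M = -1670 + 2812 = 1142)
k = 92499 (k = -3 + 1142*9² = -3 + 1142*81 = -3 + 92502 = 92499)
-417685 + k = -417685 + 92499 = -325186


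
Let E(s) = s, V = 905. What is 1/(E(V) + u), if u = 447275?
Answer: 1/448180 ≈ 2.2312e-6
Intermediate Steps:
1/(E(V) + u) = 1/(905 + 447275) = 1/448180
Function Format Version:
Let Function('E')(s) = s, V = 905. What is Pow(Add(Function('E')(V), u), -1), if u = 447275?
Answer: Rational(1, 448180) ≈ 2.2312e-6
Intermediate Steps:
Pow(Add(Function('E')(V), u), -1) = Pow(Add(905, 447275), -1) = Pow(448180, -1) = Rational(1, 448180)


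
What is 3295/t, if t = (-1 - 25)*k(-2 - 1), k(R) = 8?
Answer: -3295/208 ≈ -15.841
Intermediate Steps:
t = -208 (t = (-1 - 25)*8 = -26*8 = -208)
3295/t = 3295/(-208) = 3295*(-1/208) = -3295/208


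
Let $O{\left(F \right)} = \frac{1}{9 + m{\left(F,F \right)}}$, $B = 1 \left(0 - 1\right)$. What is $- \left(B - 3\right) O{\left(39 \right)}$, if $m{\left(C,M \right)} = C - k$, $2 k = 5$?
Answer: $\frac{8}{91} \approx 0.087912$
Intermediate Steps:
$k = \frac{5}{2}$ ($k = \frac{1}{2} \cdot 5 = \frac{5}{2} \approx 2.5$)
$m{\left(C,M \right)} = - \frac{5}{2} + C$ ($m{\left(C,M \right)} = C - \frac{5}{2} = - \frac{5}{2} + C$)
$B = -1$ ($B = 1 \left(-1\right) = -1$)
$O{\left(F \right)} = \frac{1}{\frac{13}{2} + F}$ ($O{\left(F \right)} = \frac{1}{9 + \left(- \frac{5}{2} + F\right)} = \frac{1}{\frac{13}{2} + F}$)
$- \left(B - 3\right) O{\left(39 \right)} = - \left(-1 - 3\right) \frac{2}{13 + 2 \cdot 39} = - \left(-1 - 3\right) \frac{2}{13 + 78} = - \left(-4\right) \frac{2}{91} = - \left(-4\right) 2 \cdot \frac{1}{91} = - \frac{\left(-4\right) 2}{91} = \left(-1\right) \left(- \frac{8}{91}\right) = \frac{8}{91}$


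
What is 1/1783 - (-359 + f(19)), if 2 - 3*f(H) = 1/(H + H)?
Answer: 24279149/67754 ≈ 358.34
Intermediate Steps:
f(H) = ⅔ - 1/(6*H) (f(H) = ⅔ - 1/(3*(H + H)) = ⅔ - 1/(2*H)/3 = ⅔ - 1/(6*H))
1/1783 - (-359 + f(19)) = 1/1783 - (-359 + (⅙)*(-1 + 4*19)/19) = 1/1783 - (-359 + (⅙)*(1/19)*(-1 + 76)) = 1/1783 - (-359 + (⅙)*(1/19)*75) = 1/1783 - (-359 + 25/38) = 1/1783 - 1*(-13617/38) = 1/1783 + 13617/38 = 24279149/67754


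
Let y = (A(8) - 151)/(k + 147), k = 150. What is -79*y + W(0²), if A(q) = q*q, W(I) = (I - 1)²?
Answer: 2390/99 ≈ 24.141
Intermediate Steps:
W(I) = (-1 + I)²
A(q) = q²
y = -29/99 (y = (8² - 151)/(150 + 147) = (64 - 151)/297 = -87*1/297 = -29/99 ≈ -0.29293)
-79*y + W(0²) = -79*(-29/99) + (-1 + 0²)² = 2291/99 + (-1 + 0)² = 2291/99 + (-1)² = 2291/99 + 1 = 2390/99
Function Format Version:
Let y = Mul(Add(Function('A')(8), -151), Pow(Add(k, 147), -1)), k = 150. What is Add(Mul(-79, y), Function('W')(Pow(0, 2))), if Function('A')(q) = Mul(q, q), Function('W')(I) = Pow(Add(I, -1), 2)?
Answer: Rational(2390, 99) ≈ 24.141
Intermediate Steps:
Function('W')(I) = Pow(Add(-1, I), 2)
Function('A')(q) = Pow(q, 2)
y = Rational(-29, 99) (y = Mul(Add(Pow(8, 2), -151), Pow(Add(150, 147), -1)) = Mul(Add(64, -151), Pow(297, -1)) = Mul(-87, Rational(1, 297)) = Rational(-29, 99) ≈ -0.29293)
Add(Mul(-79, y), Function('W')(Pow(0, 2))) = Add(Mul(-79, Rational(-29, 99)), Pow(Add(-1, Pow(0, 2)), 2)) = Add(Rational(2291, 99), Pow(Add(-1, 0), 2)) = Add(Rational(2291, 99), Pow(-1, 2)) = Add(Rational(2291, 99), 1) = Rational(2390, 99)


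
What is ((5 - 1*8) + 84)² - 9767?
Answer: -3206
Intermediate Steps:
((5 - 1*8) + 84)² - 9767 = ((5 - 8) + 84)² - 9767 = (-3 + 84)² - 9767 = 81² - 9767 = 6561 - 9767 = -3206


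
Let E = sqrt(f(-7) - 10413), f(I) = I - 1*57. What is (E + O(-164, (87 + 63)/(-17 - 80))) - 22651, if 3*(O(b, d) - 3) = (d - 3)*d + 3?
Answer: -213063573/9409 + I*sqrt(10477) ≈ -22645.0 + 102.36*I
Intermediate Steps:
f(I) = -57 + I (f(I) = I - 57 = -57 + I)
O(b, d) = 4 + d*(-3 + d)/3 (O(b, d) = 3 + ((d - 3)*d + 3)/3 = 3 + ((-3 + d)*d + 3)/3 = 3 + (d*(-3 + d) + 3)/3 = 3 + (3 + d*(-3 + d))/3 = 3 + (1 + d*(-3 + d)/3) = 4 + d*(-3 + d)/3)
E = I*sqrt(10477) (E = sqrt((-57 - 7) - 10413) = sqrt(-64 - 10413) = sqrt(-10477) = I*sqrt(10477) ≈ 102.36*I)
(E + O(-164, (87 + 63)/(-17 - 80))) - 22651 = (I*sqrt(10477) + (4 - (87 + 63)/(-17 - 80) + ((87 + 63)/(-17 - 80))**2/3)) - 22651 = (I*sqrt(10477) + (4 - 150/(-97) + (150/(-97))**2/3)) - 22651 = (I*sqrt(10477) + (4 - 150*(-1)/97 + (150*(-1/97))**2/3)) - 22651 = (I*sqrt(10477) + (4 - 1*(-150/97) + (-150/97)**2/3)) - 22651 = (I*sqrt(10477) + (4 + 150/97 + (1/3)*(22500/9409))) - 22651 = (I*sqrt(10477) + (4 + 150/97 + 7500/9409)) - 22651 = (I*sqrt(10477) + 59686/9409) - 22651 = (59686/9409 + I*sqrt(10477)) - 22651 = -213063573/9409 + I*sqrt(10477)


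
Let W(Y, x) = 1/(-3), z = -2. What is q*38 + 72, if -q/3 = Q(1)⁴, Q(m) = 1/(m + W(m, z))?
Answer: -4041/8 ≈ -505.13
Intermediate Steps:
W(Y, x) = -⅓
Q(m) = 1/(-⅓ + m) (Q(m) = 1/(m - ⅓) = 1/(-⅓ + m))
q = -243/16 (q = -3*81/(-1 + 3*1)⁴ = -3*81/(-1 + 3)⁴ = -3*(3/2)⁴ = -3*81/16 = -243/16 ≈ -15.188)
q*38 + 72 = -243/16*38 + 72 = -4617/8 + 72 = -4041/8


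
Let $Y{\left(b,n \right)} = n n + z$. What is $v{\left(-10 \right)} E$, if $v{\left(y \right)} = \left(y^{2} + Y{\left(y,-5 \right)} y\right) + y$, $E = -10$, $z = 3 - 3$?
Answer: $1600$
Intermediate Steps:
$z = 0$
$Y{\left(b,n \right)} = n^{2}$ ($Y{\left(b,n \right)} = n n + 0 = n^{2} + 0 = n^{2}$)
$v{\left(y \right)} = y^{2} + 26 y$ ($v{\left(y \right)} = \left(y^{2} + \left(-5\right)^{2} y\right) + y = \left(y^{2} + 25 y\right) + y = y^{2} + 26 y$)
$v{\left(-10 \right)} E = - 10 \left(26 - 10\right) \left(-10\right) = \left(-10\right) 16 \left(-10\right) = \left(-160\right) \left(-10\right) = 1600$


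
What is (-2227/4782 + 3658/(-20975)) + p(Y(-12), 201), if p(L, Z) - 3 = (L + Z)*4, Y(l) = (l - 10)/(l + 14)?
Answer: 76466565469/100302450 ≈ 762.36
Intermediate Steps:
Y(l) = (-10 + l)/(14 + l)
p(L, Z) = 3 + 4*L + 4*Z (p(L, Z) = 3 + (L + Z)*4 = 3 + (4*L + 4*Z) = 3 + 4*L + 4*Z)
(-2227/4782 + 3658/(-20975)) + p(Y(-12), 201) = (-2227/4782 + 3658/(-20975)) + (3 + 4*((-10 - 12)/(14 - 12)) + 4*201) = (-2227*1/4782 + 3658*(-1/20975)) + (3 + 4*(-22/2) + 804) = (-2227/4782 - 3658/20975) + (3 + 4*((1/2)*(-22)) + 804) = -64203881/100302450 + (3 + 4*(-11) + 804) = -64203881/100302450 + (3 - 44 + 804) = -64203881/100302450 + 763 = 76466565469/100302450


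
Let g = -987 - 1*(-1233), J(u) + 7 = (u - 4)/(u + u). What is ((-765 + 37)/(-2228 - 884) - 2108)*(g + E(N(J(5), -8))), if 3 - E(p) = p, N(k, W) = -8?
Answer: -210719697/389 ≈ -5.4170e+5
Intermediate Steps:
J(u) = -7 + (-4 + u)/(2*u) (J(u) = -7 + (u - 4)/(u + u) = -7 + (-4 + u)/((2*u)) = -7 + (-4 + u)*(1/(2*u)) = -7 + (-4 + u)/(2*u))
E(p) = 3 - p
g = 246 (g = -987 + 1233 = 246)
((-765 + 37)/(-2228 - 884) - 2108)*(g + E(N(J(5), -8))) = ((-765 + 37)/(-2228 - 884) - 2108)*(246 + (3 - 1*(-8))) = (-728/(-3112) - 2108)*(246 + (3 + 8)) = (-728*(-1/3112) - 2108)*(246 + 11) = (91/389 - 2108)*257 = -819921/389*257 = -210719697/389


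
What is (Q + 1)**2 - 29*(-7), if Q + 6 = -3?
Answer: 267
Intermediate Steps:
Q = -9 (Q = -6 - 3 = -9)
(Q + 1)**2 - 29*(-7) = (-9 + 1)**2 - 29*(-7) = (-8)**2 + 203 = 64 + 203 = 267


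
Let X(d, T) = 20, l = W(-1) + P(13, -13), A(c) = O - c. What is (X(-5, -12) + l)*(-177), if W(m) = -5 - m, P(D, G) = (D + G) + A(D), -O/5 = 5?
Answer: 3894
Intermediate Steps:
O = -25 (O = -5*5 = -25)
A(c) = -25 - c
P(D, G) = -25 + G (P(D, G) = (D + G) + (-25 - D) = -25 + G)
l = -42 (l = (-5 - 1*(-1)) + (-25 - 13) = (-5 + 1) - 38 = -4 - 38 = -42)
(X(-5, -12) + l)*(-177) = (20 - 42)*(-177) = -22*(-177) = 3894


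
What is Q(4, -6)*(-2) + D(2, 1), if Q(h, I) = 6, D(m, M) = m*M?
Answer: -10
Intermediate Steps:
D(m, M) = M*m
Q(4, -6)*(-2) + D(2, 1) = 6*(-2) + 1*2 = -12 + 2 = -10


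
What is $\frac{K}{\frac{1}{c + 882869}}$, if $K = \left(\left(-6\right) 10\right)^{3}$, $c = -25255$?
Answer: $-185244624000$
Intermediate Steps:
$K = -216000$ ($K = \left(-60\right)^{3} = -216000$)
$\frac{K}{\frac{1}{c + 882869}} = - \frac{216000}{\frac{1}{-25255 + 882869}} = - \frac{216000}{\frac{1}{857614}} = - 216000 \frac{1}{\frac{1}{857614}} = \left(-216000\right) 857614 = -185244624000$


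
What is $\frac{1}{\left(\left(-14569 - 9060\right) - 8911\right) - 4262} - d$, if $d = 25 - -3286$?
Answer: $- \frac{121851423}{36802} \approx -3311.0$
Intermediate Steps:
$d = 3311$ ($d = 25 + 3286 = 3311$)
$\frac{1}{\left(\left(-14569 - 9060\right) - 8911\right) - 4262} - d = \frac{1}{\left(\left(-14569 - 9060\right) - 8911\right) - 4262} - 3311 = \frac{1}{\left(-23629 - 8911\right) - 4262} - 3311 = \frac{1}{-32540 - 4262} - 3311 = \frac{1}{-36802} - 3311 = - \frac{1}{36802} - 3311 = - \frac{121851423}{36802}$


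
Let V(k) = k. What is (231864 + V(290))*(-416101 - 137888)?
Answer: -128610762306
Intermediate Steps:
(231864 + V(290))*(-416101 - 137888) = (231864 + 290)*(-416101 - 137888) = 232154*(-553989) = -128610762306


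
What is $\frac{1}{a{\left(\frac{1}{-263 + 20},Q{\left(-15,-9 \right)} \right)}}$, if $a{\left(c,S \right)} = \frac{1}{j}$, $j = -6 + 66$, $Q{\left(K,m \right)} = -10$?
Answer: $60$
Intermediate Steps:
$j = 60$
$a{\left(c,S \right)} = \frac{1}{60}$
$\frac{1}{a{\left(\frac{1}{-263 + 20},Q{\left(-15,-9 \right)} \right)}} = \frac{1}{\frac{1}{60}} = 60$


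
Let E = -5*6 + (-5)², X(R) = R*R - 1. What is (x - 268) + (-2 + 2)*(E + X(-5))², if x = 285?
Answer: 17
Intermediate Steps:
X(R) = -1 + R² (X(R) = R² - 1 = -1 + R²)
E = -5 (E = -30 + 25 = -5)
(x - 268) + (-2 + 2)*(E + X(-5))² = (285 - 268) + (-2 + 2)*(-5 + (-1 + (-5)²))² = 17 + 0*(-5 + (-1 + 25))² = 17 + 0*(-5 + 24)² = 17 + 0*19² = 17 + 0*361 = 17 + 0 = 17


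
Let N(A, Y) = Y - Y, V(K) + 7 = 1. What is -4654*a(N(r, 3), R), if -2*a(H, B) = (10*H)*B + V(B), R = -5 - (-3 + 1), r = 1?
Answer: -13962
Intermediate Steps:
V(K) = -6 (V(K) = -7 + 1 = -6)
N(A, Y) = 0
R = -3 (R = -5 - 1*(-2) = -5 + 2 = -3)
a(H, B) = 3 - 5*B*H (a(H, B) = -((10*H)*B - 6)/2 = -(10*B*H - 6)/2 = -(-6 + 10*B*H)/2 = 3 - 5*B*H)
-4654*a(N(r, 3), R) = -4654*(3 - 5*(-3)*0) = -4654*(3 + 0) = -4654*3 = -13962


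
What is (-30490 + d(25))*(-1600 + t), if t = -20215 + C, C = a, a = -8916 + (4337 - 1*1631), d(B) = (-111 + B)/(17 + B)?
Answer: 17945332325/21 ≈ 8.5454e+8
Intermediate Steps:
d(B) = (-111 + B)/(17 + B)
a = -6210 (a = -8916 + (4337 - 1631) = -8916 + 2706 = -6210)
C = -6210
t = -26425 (t = -20215 - 6210 = -26425)
(-30490 + d(25))*(-1600 + t) = (-30490 + (-111 + 25)/(17 + 25))*(-1600 - 26425) = (-30490 - 86/42)*(-28025) = (-30490 + (1/42)*(-86))*(-28025) = (-30490 - 43/21)*(-28025) = -640333/21*(-28025) = 17945332325/21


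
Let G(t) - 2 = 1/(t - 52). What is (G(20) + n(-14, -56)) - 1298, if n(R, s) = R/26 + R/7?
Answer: -540205/416 ≈ -1298.6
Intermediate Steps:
G(t) = 2 + 1/(-52 + t) (G(t) = 2 + 1/(t - 52) = 2 + 1/(-52 + t))
n(R, s) = 33*R/182 (n(R, s) = R*(1/26) + R*(1/7) = R/26 + R/7 = 33*R/182)
(G(20) + n(-14, -56)) - 1298 = ((-103 + 2*20)/(-52 + 20) + (33/182)*(-14)) - 1298 = ((-103 + 40)/(-32) - 33/13) - 1298 = (-1/32*(-63) - 33/13) - 1298 = (63/32 - 33/13) - 1298 = -237/416 - 1298 = -540205/416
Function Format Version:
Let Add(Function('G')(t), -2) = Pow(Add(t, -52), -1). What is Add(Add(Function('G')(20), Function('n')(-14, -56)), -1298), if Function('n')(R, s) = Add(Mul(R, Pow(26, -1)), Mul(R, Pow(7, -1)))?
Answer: Rational(-540205, 416) ≈ -1298.6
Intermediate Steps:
Function('G')(t) = Add(2, Pow(Add(-52, t), -1)) (Function('G')(t) = Add(2, Pow(Add(t, -52), -1)) = Add(2, Pow(Add(-52, t), -1)))
Function('n')(R, s) = Mul(Rational(33, 182), R) (Function('n')(R, s) = Add(Mul(R, Rational(1, 26)), Mul(R, Rational(1, 7))) = Add(Mul(Rational(1, 26), R), Mul(Rational(1, 7), R)) = Mul(Rational(33, 182), R))
Add(Add(Function('G')(20), Function('n')(-14, -56)), -1298) = Add(Add(Mul(Pow(Add(-52, 20), -1), Add(-103, Mul(2, 20))), Mul(Rational(33, 182), -14)), -1298) = Add(Add(Mul(Pow(-32, -1), Add(-103, 40)), Rational(-33, 13)), -1298) = Add(Add(Mul(Rational(-1, 32), -63), Rational(-33, 13)), -1298) = Add(Add(Rational(63, 32), Rational(-33, 13)), -1298) = Add(Rational(-237, 416), -1298) = Rational(-540205, 416)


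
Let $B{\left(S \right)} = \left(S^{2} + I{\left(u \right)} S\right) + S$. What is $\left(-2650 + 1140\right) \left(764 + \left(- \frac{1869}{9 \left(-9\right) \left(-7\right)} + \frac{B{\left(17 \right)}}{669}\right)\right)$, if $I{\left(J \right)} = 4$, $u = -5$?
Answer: $- \frac{6921180130}{6021} \approx -1.1495 \cdot 10^{6}$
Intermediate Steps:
$B{\left(S \right)} = S^{2} + 5 S$ ($B{\left(S \right)} = \left(S^{2} + 4 S\right) + S = S^{2} + 5 S$)
$\left(-2650 + 1140\right) \left(764 + \left(- \frac{1869}{9 \left(-9\right) \left(-7\right)} + \frac{B{\left(17 \right)}}{669}\right)\right) = \left(-2650 + 1140\right) \left(764 - \left(\frac{89}{27} - \frac{17 \left(5 + 17\right)}{669}\right)\right) = - 1510 \left(764 + \left(- \frac{1869}{\left(-81\right) \left(-7\right)} + 17 \cdot 22 \cdot \frac{1}{669}\right)\right) = - 1510 \left(764 + \left(- \frac{1869}{567} + 374 \cdot \frac{1}{669}\right)\right) = - 1510 \left(764 + \left(\left(-1869\right) \frac{1}{567} + \frac{374}{669}\right)\right) = - 1510 \left(764 + \left(- \frac{89}{27} + \frac{374}{669}\right)\right) = - 1510 \left(764 - \frac{16481}{6021}\right) = \left(-1510\right) \frac{4583563}{6021} = - \frac{6921180130}{6021}$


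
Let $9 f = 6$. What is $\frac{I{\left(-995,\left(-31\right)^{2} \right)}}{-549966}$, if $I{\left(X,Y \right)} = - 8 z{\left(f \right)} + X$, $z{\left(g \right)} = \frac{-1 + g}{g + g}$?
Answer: $\frac{331}{183322} \approx 0.0018056$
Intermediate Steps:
$f = \frac{2}{3}$ ($f = \frac{1}{9} \cdot 6 = \frac{2}{3} \approx 0.66667$)
$z{\left(g \right)} = \frac{-1 + g}{2 g}$
$I{\left(X,Y \right)} = 2 + X$ ($I{\left(X,Y \right)} = - 8 \frac{-1 + \frac{2}{3}}{2 \cdot \frac{2}{3}} + X = - 8 \cdot \frac{1}{2} \cdot \frac{3}{2} \left(- \frac{1}{3}\right) + X = \left(-8\right) \left(- \frac{1}{4}\right) + X = 2 + X$)
$\frac{I{\left(-995,\left(-31\right)^{2} \right)}}{-549966} = \frac{2 - 995}{-549966} = \left(-993\right) \left(- \frac{1}{549966}\right) = \frac{331}{183322}$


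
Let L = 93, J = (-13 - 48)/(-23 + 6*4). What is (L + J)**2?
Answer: 1024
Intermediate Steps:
J = -61 (J = -61/(-23 + 24) = -61/1 = -61*1 = -61)
(L + J)**2 = (93 - 61)**2 = 32**2 = 1024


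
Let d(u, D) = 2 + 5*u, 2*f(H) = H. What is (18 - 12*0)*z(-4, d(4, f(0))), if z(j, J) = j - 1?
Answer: -90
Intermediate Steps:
f(H) = H/2
z(j, J) = -1 + j
(18 - 12*0)*z(-4, d(4, f(0))) = (18 - 12*0)*(-1 - 4) = (18 + 0)*(-5) = 18*(-5) = -90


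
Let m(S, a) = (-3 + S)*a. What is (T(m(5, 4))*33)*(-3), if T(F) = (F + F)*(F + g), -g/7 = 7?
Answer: 64944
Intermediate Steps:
m(S, a) = a*(-3 + S)
g = -49 (g = -7*7 = -49)
T(F) = 2*F*(-49 + F) (T(F) = (F + F)*(F - 49) = (2*F)*(-49 + F) = 2*F*(-49 + F))
(T(m(5, 4))*33)*(-3) = ((2*(4*(-3 + 5))*(-49 + 4*(-3 + 5)))*33)*(-3) = ((2*(4*2)*(-49 + 4*2))*33)*(-3) = ((2*8*(-49 + 8))*33)*(-3) = ((2*8*(-41))*33)*(-3) = -656*33*(-3) = -21648*(-3) = 64944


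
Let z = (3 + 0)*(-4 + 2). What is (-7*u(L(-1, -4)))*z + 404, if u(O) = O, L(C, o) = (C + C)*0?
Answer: 404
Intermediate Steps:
L(C, o) = 0 (L(C, o) = (2*C)*0 = 0)
z = -6 (z = 3*(-2) = -6)
(-7*u(L(-1, -4)))*z + 404 = -7*0*(-6) + 404 = 0*(-6) + 404 = 0 + 404 = 404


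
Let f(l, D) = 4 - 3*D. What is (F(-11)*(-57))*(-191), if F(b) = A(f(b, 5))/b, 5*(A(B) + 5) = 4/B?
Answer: 3037473/605 ≈ 5020.6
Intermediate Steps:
A(B) = -5 + 4/(5*B) (A(B) = -5 + (4/B)/5 = -5 + 4/(5*B))
F(b) = -279/(55*b) (F(b) = (-5 + 4/(5*(4 - 3*5)))/b = (-5 + 4/(5*(4 - 15)))/b = (-5 + (⅘)/(-11))/b = (-5 + (⅘)*(-1/11))/b = (-5 - 4/55)/b = -279/(55*b))
(F(-11)*(-57))*(-191) = (-279/55/(-11)*(-57))*(-191) = (-279/55*(-1/11)*(-57))*(-191) = ((279/605)*(-57))*(-191) = -15903/605*(-191) = 3037473/605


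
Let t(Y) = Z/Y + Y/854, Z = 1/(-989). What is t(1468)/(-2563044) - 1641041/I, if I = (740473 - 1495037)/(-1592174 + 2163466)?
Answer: 2886916060470992927477203/2323553431051279504 ≈ 1.2425e+6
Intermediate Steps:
Z = -1/989 ≈ -0.0010111
I = -188641/142823 (I = -754564/571292 = -754564*1/571292 = -188641/142823 ≈ -1.3208)
t(Y) = -1/(989*Y) + Y/854
t(1468)/(-2563044) - 1641041/I = (-1/989/1468 + (1/854)*1468)/(-2563044) - 1641041/(-188641/142823) = (-1/989*1/1468 + 734/427)*(-1/2563044) - 1641041*(-142823/188641) = (-1/1451852 + 734/427)*(-1/2563044) + 234378398743/188641 = (1065658941/619940804)*(-1/2563044) + 234378398743/188641 = -355219647/529645186015792 + 234378398743/188641 = 2886916060470992927477203/2323553431051279504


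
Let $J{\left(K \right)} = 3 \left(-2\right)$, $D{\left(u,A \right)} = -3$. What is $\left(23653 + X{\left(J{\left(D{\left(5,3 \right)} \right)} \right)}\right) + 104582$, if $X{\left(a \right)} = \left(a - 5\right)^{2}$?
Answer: $128356$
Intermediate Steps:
$J{\left(K \right)} = -6$
$X{\left(a \right)} = \left(-5 + a\right)^{2}$
$\left(23653 + X{\left(J{\left(D{\left(5,3 \right)} \right)} \right)}\right) + 104582 = \left(23653 + \left(-5 - 6\right)^{2}\right) + 104582 = \left(23653 + \left(-11\right)^{2}\right) + 104582 = \left(23653 + 121\right) + 104582 = 23774 + 104582 = 128356$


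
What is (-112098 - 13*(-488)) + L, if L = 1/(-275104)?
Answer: -29093348417/275104 ≈ -1.0575e+5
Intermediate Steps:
L = -1/275104 ≈ -3.6350e-6
(-112098 - 13*(-488)) + L = (-112098 - 13*(-488)) - 1/275104 = (-112098 + 6344) - 1/275104 = -105754 - 1/275104 = -29093348417/275104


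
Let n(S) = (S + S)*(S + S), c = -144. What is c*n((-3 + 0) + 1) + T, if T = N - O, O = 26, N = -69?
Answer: -2399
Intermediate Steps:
n(S) = 4*S² (n(S) = (2*S)*(2*S) = 4*S²)
T = -95 (T = -69 - 1*26 = -69 - 26 = -95)
c*n((-3 + 0) + 1) + T = -576*((-3 + 0) + 1)² - 95 = -576*(-3 + 1)² - 95 = -576*(-2)² - 95 = -576*4 - 95 = -144*16 - 95 = -2304 - 95 = -2399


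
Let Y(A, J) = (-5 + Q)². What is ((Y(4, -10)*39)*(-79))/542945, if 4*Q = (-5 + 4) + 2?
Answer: -85557/668240 ≈ -0.12803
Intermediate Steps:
Q = ¼ (Q = ((-5 + 4) + 2)/4 = (-1 + 2)/4 = (¼)*1 = ¼ ≈ 0.25000)
Y(A, J) = 361/16 (Y(A, J) = (-5 + ¼)² = (-19/4)² = 361/16)
((Y(4, -10)*39)*(-79))/542945 = (((361/16)*39)*(-79))/542945 = ((14079/16)*(-79))*(1/542945) = -1112241/16*1/542945 = -85557/668240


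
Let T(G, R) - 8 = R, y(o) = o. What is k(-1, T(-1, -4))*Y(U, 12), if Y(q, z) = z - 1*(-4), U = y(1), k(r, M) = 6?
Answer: 96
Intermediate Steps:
T(G, R) = 8 + R
U = 1
Y(q, z) = 4 + z (Y(q, z) = z + 4 = 4 + z)
k(-1, T(-1, -4))*Y(U, 12) = 6*(4 + 12) = 6*16 = 96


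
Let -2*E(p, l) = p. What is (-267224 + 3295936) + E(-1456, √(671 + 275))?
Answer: 3029440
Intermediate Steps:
E(p, l) = -p/2
(-267224 + 3295936) + E(-1456, √(671 + 275)) = (-267224 + 3295936) - ½*(-1456) = 3028712 + 728 = 3029440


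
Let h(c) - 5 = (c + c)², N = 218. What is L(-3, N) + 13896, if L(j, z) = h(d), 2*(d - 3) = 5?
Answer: 14022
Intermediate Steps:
d = 11/2 (d = 3 + (½)*5 = 3 + 5/2 = 11/2 ≈ 5.5000)
h(c) = 5 + 4*c² (h(c) = 5 + (c + c)² = 5 + (2*c)² = 5 + 4*c²)
L(j, z) = 126 (L(j, z) = 5 + 4*(11/2)² = 5 + 4*(121/4) = 5 + 121 = 126)
L(-3, N) + 13896 = 126 + 13896 = 14022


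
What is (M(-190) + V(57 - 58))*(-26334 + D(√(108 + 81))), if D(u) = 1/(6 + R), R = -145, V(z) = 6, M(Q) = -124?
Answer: 431930386/139 ≈ 3.1074e+6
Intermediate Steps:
D(u) = -1/139 (D(u) = 1/(6 - 145) = 1/(-139) = -1/139)
(M(-190) + V(57 - 58))*(-26334 + D(√(108 + 81))) = (-124 + 6)*(-26334 - 1/139) = -118*(-3660427/139) = 431930386/139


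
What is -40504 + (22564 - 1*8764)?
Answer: -26704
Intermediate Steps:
-40504 + (22564 - 1*8764) = -40504 + (22564 - 8764) = -40504 + 13800 = -26704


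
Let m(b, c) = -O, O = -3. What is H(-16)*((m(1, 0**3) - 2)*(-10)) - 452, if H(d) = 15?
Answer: -602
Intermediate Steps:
m(b, c) = 3 (m(b, c) = -1*(-3) = 3)
H(-16)*((m(1, 0**3) - 2)*(-10)) - 452 = 15*((3 - 2)*(-10)) - 452 = 15*(1*(-10)) - 452 = 15*(-10) - 452 = -150 - 452 = -602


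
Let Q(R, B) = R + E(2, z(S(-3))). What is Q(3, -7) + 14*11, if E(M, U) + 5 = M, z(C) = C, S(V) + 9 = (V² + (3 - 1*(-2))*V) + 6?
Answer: 154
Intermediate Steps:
S(V) = -3 + V² + 5*V (S(V) = -9 + ((V² + (3 - 1*(-2))*V) + 6) = -9 + ((V² + (3 + 2)*V) + 6) = -9 + ((V² + 5*V) + 6) = -9 + (6 + V² + 5*V) = -3 + V² + 5*V)
E(M, U) = -5 + M
Q(R, B) = -3 + R (Q(R, B) = R + (-5 + 2) = R - 3 = -3 + R)
Q(3, -7) + 14*11 = (-3 + 3) + 14*11 = 0 + 154 = 154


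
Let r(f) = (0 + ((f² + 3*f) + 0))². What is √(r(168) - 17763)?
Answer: √825280221 ≈ 28728.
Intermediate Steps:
r(f) = (f² + 3*f)² (r(f) = (0 + (f² + 3*f))² = (f² + 3*f)²)
√(r(168) - 17763) = √(168²*(3 + 168)² - 17763) = √(28224*171² - 17763) = √(28224*29241 - 17763) = √(825297984 - 17763) = √825280221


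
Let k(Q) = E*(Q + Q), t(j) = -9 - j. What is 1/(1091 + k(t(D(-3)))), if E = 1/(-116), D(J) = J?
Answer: 29/31642 ≈ 0.00091650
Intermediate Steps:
E = -1/116 ≈ -0.0086207
k(Q) = -Q/58 (k(Q) = -(Q + Q)/116 = -Q/58)
1/(1091 + k(t(D(-3)))) = 1/(1091 - (-9 - 1*(-3))/58) = 1/(1091 - (-9 + 3)/58) = 1/(1091 - 1/58*(-6)) = 1/(1091 + 3/29) = 1/(31642/29) = 29/31642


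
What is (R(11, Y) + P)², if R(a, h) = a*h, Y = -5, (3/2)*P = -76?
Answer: 100489/9 ≈ 11165.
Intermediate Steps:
P = -152/3 (P = (⅔)*(-76) = -152/3 ≈ -50.667)
(R(11, Y) + P)² = (11*(-5) - 152/3)² = (-55 - 152/3)² = (-317/3)² = 100489/9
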